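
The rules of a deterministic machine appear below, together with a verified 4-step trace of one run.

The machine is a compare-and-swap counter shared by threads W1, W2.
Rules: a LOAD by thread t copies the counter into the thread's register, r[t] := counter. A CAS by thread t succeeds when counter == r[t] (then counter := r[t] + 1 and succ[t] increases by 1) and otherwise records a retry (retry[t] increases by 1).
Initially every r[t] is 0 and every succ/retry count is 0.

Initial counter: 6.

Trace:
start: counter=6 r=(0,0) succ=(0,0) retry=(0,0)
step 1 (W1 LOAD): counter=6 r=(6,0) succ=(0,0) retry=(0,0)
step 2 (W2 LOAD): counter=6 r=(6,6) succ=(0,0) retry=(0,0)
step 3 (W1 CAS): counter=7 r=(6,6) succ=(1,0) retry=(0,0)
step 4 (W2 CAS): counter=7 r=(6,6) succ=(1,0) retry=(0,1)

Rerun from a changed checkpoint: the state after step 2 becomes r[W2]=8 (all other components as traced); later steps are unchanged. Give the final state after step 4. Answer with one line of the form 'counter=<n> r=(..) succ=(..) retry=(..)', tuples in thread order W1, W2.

counter=7 r=(6,8) succ=(1,0) retry=(0,1)

state after step 2 := counter=6 r=(6,8) succ=(0,0) retry=(0,0)
step 3 (W1 CAS): counter=7 r=(6,8) succ=(1,0) retry=(0,0)
step 4 (W2 CAS): counter=7 r=(6,8) succ=(1,0) retry=(0,1)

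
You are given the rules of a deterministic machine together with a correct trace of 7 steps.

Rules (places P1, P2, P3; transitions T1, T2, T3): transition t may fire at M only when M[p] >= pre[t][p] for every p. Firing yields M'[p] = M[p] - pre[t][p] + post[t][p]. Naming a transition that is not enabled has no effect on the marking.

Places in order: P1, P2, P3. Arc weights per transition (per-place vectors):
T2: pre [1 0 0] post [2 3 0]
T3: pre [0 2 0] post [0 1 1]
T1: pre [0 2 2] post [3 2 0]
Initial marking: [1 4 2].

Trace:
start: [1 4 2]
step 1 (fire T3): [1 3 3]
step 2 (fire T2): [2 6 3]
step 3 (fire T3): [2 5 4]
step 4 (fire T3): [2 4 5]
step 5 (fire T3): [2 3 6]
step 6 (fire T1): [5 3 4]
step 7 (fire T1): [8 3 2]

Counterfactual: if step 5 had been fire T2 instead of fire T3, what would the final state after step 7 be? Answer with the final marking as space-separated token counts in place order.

9 7 1

(re-executing from step 5 with the substitution; state before step 5: [2 4 5])
step 5 (fire T2): [3 7 5]
step 6 (fire T1): [6 7 3]
step 7 (fire T1): [9 7 1]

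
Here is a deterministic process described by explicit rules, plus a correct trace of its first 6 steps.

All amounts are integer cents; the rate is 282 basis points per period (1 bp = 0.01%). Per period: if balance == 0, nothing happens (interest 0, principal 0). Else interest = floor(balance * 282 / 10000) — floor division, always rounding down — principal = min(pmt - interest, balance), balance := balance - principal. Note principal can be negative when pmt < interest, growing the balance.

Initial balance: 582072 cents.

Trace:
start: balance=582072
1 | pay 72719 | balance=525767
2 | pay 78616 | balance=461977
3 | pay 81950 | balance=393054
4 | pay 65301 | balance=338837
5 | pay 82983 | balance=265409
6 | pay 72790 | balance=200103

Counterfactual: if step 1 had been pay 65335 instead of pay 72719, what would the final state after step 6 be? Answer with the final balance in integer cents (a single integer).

208588

(re-executing from step 1 with the substitution; state before step 1: balance=582072)
1 | pay 65335 | balance=533151
2 | pay 78616 | balance=469569
3 | pay 81950 | balance=400860
4 | pay 65301 | balance=346863
5 | pay 82983 | balance=273661
6 | pay 72790 | balance=208588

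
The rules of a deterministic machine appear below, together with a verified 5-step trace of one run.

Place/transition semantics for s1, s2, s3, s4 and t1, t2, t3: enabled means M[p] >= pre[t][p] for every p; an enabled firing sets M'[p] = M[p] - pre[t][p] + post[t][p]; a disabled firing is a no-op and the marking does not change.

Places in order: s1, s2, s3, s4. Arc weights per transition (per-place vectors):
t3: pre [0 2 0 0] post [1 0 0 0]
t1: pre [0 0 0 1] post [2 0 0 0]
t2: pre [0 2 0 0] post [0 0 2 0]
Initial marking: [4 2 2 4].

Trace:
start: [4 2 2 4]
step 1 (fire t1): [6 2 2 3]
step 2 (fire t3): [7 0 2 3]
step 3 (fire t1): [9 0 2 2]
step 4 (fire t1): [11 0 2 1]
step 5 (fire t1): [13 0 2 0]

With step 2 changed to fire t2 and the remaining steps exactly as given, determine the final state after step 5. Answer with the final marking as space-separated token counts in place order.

(re-executing from step 2 with the substitution; state before step 2: [6 2 2 3])
step 2 (fire t2): [6 0 4 3]
step 3 (fire t1): [8 0 4 2]
step 4 (fire t1): [10 0 4 1]
step 5 (fire t1): [12 0 4 0]

12 0 4 0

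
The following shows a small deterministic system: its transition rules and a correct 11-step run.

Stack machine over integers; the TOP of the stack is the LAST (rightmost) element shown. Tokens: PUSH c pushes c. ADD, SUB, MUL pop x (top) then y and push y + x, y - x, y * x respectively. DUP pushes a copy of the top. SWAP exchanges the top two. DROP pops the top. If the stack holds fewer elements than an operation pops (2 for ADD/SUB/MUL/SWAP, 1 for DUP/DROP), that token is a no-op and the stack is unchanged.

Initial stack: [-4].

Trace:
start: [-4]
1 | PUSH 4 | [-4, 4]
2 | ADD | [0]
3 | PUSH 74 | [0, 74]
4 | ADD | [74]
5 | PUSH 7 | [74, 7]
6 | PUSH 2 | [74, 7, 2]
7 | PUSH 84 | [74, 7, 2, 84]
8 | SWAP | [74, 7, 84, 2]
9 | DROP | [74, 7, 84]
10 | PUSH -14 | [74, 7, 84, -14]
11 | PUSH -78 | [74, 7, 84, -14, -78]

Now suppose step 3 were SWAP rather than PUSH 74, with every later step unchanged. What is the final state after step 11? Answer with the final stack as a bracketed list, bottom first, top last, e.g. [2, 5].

(re-executing from step 3 with the substitution; state before step 3: [0])
3 | SWAP | [0]
4 | ADD | [0]
5 | PUSH 7 | [0, 7]
6 | PUSH 2 | [0, 7, 2]
7 | PUSH 84 | [0, 7, 2, 84]
8 | SWAP | [0, 7, 84, 2]
9 | DROP | [0, 7, 84]
10 | PUSH -14 | [0, 7, 84, -14]
11 | PUSH -78 | [0, 7, 84, -14, -78]

[0, 7, 84, -14, -78]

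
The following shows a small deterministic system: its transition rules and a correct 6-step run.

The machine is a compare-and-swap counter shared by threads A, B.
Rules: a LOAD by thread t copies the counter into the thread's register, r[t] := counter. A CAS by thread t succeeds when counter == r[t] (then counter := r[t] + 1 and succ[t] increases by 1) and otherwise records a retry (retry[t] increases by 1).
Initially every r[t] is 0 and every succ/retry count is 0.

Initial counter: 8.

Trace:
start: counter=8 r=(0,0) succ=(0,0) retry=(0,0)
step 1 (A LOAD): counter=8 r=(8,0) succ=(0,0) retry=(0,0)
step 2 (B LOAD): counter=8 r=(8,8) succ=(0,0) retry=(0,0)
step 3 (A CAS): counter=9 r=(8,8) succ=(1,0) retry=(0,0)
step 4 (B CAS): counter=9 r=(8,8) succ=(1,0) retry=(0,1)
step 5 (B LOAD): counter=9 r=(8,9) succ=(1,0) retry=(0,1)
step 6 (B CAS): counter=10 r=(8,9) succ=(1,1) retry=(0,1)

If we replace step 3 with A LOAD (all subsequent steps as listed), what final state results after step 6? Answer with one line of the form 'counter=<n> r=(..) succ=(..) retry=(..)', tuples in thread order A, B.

counter=10 r=(8,9) succ=(0,2) retry=(0,0)

(re-executing from step 3 with the substitution; state before step 3: counter=8 r=(8,8) succ=(0,0) retry=(0,0))
step 3 (A LOAD): counter=8 r=(8,8) succ=(0,0) retry=(0,0)
step 4 (B CAS): counter=9 r=(8,8) succ=(0,1) retry=(0,0)
step 5 (B LOAD): counter=9 r=(8,9) succ=(0,1) retry=(0,0)
step 6 (B CAS): counter=10 r=(8,9) succ=(0,2) retry=(0,0)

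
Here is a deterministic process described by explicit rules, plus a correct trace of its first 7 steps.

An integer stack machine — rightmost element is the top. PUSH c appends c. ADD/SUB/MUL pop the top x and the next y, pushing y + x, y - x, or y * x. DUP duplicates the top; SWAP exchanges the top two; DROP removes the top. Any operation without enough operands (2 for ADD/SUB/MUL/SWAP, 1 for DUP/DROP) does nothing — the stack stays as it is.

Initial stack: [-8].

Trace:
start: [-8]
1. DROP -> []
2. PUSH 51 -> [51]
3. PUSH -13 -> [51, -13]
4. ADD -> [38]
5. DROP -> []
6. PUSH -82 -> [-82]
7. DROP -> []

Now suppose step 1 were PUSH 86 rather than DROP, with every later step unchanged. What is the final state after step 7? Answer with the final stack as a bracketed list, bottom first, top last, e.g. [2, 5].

[-8, 86]

(re-executing from step 1 with the substitution; state before step 1: [-8])
1. PUSH 86 -> [-8, 86]
2. PUSH 51 -> [-8, 86, 51]
3. PUSH -13 -> [-8, 86, 51, -13]
4. ADD -> [-8, 86, 38]
5. DROP -> [-8, 86]
6. PUSH -82 -> [-8, 86, -82]
7. DROP -> [-8, 86]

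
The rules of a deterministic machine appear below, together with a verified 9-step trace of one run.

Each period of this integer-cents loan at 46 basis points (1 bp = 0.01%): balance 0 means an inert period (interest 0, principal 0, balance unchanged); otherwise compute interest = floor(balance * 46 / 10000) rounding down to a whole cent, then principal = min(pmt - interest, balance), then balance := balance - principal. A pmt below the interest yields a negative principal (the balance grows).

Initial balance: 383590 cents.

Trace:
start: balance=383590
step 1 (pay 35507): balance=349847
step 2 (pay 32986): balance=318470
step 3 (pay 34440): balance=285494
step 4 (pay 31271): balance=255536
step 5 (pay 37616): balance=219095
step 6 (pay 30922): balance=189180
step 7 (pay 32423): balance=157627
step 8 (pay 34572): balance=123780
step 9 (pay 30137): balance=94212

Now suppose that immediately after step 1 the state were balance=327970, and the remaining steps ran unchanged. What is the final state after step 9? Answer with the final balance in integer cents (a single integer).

71516

state after step 1 := balance=327970
step 2 (pay 32986): balance=296492
step 3 (pay 34440): balance=263415
step 4 (pay 31271): balance=233355
step 5 (pay 37616): balance=196812
step 6 (pay 30922): balance=166795
step 7 (pay 32423): balance=135139
step 8 (pay 34572): balance=101188
step 9 (pay 30137): balance=71516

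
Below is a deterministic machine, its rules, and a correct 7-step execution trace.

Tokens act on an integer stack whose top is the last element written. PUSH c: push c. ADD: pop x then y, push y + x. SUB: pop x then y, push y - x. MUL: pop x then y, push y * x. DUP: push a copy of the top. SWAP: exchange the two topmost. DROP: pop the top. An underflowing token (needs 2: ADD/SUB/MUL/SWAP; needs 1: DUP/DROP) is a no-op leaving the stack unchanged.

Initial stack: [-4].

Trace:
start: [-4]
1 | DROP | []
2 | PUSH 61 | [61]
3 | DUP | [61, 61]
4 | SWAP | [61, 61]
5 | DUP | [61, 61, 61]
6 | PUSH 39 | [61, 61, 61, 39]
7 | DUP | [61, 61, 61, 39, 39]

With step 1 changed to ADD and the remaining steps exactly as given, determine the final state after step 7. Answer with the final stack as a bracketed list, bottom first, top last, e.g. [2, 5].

(re-executing from step 1 with the substitution; state before step 1: [-4])
1 | ADD | [-4]
2 | PUSH 61 | [-4, 61]
3 | DUP | [-4, 61, 61]
4 | SWAP | [-4, 61, 61]
5 | DUP | [-4, 61, 61, 61]
6 | PUSH 39 | [-4, 61, 61, 61, 39]
7 | DUP | [-4, 61, 61, 61, 39, 39]

[-4, 61, 61, 61, 39, 39]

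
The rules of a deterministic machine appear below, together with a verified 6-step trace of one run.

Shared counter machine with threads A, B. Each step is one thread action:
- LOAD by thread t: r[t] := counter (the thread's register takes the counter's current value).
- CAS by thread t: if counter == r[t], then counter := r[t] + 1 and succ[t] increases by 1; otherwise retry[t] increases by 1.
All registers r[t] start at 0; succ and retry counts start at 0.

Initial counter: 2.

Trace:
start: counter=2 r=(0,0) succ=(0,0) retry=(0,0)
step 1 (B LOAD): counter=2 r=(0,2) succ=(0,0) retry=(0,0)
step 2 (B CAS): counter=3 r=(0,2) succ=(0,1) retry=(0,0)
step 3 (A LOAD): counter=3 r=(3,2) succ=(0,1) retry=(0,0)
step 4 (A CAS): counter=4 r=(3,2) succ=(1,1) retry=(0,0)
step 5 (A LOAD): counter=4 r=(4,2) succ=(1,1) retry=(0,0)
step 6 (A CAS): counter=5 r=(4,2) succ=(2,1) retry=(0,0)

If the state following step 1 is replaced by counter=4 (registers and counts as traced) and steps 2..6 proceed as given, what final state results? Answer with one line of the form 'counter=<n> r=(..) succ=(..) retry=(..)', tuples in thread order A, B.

state after step 1 := counter=4 r=(0,2) succ=(0,0) retry=(0,0)
step 2 (B CAS): counter=4 r=(0,2) succ=(0,0) retry=(0,1)
step 3 (A LOAD): counter=4 r=(4,2) succ=(0,0) retry=(0,1)
step 4 (A CAS): counter=5 r=(4,2) succ=(1,0) retry=(0,1)
step 5 (A LOAD): counter=5 r=(5,2) succ=(1,0) retry=(0,1)
step 6 (A CAS): counter=6 r=(5,2) succ=(2,0) retry=(0,1)

counter=6 r=(5,2) succ=(2,0) retry=(0,1)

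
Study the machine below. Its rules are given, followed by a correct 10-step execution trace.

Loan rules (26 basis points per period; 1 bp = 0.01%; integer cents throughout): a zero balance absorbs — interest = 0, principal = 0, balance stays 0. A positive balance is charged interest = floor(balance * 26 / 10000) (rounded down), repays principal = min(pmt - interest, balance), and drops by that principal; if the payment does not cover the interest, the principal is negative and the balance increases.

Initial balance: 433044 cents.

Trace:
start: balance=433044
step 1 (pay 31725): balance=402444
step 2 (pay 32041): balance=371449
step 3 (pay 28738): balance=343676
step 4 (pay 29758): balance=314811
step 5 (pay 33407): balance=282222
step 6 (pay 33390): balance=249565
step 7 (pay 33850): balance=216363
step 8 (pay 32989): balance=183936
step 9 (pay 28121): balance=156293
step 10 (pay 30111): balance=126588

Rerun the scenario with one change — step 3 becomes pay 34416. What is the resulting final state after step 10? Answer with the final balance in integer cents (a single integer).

(re-executing from step 3 with the substitution; state before step 3: balance=371449)
step 3 (pay 34416): balance=337998
step 4 (pay 29758): balance=309118
step 5 (pay 33407): balance=276514
step 6 (pay 33390): balance=243842
step 7 (pay 33850): balance=210625
step 8 (pay 32989): balance=178183
step 9 (pay 28121): balance=150525
step 10 (pay 30111): balance=120805

120805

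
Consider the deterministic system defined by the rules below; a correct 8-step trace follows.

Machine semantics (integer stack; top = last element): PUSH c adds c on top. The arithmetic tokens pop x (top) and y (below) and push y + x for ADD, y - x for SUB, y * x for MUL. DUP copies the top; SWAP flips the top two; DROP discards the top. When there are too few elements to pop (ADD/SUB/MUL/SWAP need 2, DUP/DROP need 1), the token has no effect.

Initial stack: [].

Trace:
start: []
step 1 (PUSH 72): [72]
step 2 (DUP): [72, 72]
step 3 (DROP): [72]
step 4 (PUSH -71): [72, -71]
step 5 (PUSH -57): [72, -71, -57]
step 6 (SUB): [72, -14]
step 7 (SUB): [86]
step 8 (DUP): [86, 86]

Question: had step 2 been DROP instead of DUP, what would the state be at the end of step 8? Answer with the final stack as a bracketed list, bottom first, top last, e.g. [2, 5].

[-14, -14]

(re-executing from step 2 with the substitution; state before step 2: [72])
step 2 (DROP): []
step 3 (DROP): []
step 4 (PUSH -71): [-71]
step 5 (PUSH -57): [-71, -57]
step 6 (SUB): [-14]
step 7 (SUB): [-14]
step 8 (DUP): [-14, -14]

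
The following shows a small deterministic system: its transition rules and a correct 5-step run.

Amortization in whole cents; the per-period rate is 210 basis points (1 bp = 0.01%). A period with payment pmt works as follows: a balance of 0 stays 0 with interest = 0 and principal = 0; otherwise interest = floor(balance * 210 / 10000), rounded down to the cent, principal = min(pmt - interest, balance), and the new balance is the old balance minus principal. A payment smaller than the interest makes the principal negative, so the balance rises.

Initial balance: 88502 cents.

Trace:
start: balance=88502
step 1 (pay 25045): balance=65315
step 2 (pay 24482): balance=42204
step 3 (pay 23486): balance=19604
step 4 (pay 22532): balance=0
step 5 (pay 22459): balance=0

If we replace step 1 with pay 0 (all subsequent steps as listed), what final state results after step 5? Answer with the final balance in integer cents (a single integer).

(re-executing from step 1 with the substitution; state before step 1: balance=88502)
step 1 (pay 0): balance=90360
step 2 (pay 24482): balance=67775
step 3 (pay 23486): balance=45712
step 4 (pay 22532): balance=24139
step 5 (pay 22459): balance=2186

2186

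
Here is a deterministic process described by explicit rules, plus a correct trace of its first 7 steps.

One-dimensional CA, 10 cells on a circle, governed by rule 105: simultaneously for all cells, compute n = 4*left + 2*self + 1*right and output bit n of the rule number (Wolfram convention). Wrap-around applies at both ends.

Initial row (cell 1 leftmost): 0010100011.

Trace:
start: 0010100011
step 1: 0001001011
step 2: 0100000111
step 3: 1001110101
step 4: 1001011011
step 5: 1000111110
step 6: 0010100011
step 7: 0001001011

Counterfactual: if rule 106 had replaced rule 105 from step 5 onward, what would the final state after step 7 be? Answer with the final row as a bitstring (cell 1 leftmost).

(re-executing steps 5..7 under rule 106; state before step 5: 1001011011)
step 5: 1010111110
step 6: 0101100011
step 7: 1011100111

1011100111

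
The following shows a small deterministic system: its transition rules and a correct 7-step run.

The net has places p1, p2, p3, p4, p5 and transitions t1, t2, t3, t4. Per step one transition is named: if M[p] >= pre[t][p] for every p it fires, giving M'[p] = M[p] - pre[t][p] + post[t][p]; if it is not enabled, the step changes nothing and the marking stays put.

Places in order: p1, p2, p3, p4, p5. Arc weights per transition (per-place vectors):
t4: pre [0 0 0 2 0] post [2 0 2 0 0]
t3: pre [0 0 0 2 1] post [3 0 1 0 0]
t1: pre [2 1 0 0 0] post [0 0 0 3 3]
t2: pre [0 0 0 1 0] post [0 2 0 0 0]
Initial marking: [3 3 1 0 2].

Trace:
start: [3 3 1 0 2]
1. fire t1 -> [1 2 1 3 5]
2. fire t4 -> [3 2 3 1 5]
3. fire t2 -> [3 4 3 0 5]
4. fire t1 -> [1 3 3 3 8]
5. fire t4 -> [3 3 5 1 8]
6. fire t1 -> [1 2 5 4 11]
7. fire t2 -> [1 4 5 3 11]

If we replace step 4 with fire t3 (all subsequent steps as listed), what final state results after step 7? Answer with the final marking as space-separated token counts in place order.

1 5 3 2 8

(re-executing from step 4 with the substitution; state before step 4: [3 4 3 0 5])
4. fire t3 -> [3 4 3 0 5]
5. fire t4 -> [3 4 3 0 5]
6. fire t1 -> [1 3 3 3 8]
7. fire t2 -> [1 5 3 2 8]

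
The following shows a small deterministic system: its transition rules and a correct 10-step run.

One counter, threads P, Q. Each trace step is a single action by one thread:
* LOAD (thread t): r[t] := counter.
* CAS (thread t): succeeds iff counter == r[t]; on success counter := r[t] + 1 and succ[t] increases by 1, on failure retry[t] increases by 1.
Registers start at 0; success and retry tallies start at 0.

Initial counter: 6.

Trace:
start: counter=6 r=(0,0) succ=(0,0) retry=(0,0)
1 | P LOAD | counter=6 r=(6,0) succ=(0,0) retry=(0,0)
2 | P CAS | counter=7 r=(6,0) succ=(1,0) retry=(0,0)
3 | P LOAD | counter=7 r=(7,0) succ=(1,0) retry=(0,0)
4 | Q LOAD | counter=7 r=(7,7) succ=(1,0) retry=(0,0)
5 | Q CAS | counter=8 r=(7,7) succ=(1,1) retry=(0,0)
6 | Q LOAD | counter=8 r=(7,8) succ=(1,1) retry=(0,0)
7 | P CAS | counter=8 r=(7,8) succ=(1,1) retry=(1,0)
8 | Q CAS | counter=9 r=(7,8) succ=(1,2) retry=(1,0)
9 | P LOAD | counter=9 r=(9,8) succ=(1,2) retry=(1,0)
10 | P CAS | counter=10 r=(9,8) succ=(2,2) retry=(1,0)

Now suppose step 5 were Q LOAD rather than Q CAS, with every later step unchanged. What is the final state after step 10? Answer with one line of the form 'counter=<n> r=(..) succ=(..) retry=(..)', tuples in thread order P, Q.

counter=9 r=(8,7) succ=(3,0) retry=(0,1)

(re-executing from step 5 with the substitution; state before step 5: counter=7 r=(7,7) succ=(1,0) retry=(0,0))
5 | Q LOAD | counter=7 r=(7,7) succ=(1,0) retry=(0,0)
6 | Q LOAD | counter=7 r=(7,7) succ=(1,0) retry=(0,0)
7 | P CAS | counter=8 r=(7,7) succ=(2,0) retry=(0,0)
8 | Q CAS | counter=8 r=(7,7) succ=(2,0) retry=(0,1)
9 | P LOAD | counter=8 r=(8,7) succ=(2,0) retry=(0,1)
10 | P CAS | counter=9 r=(8,7) succ=(3,0) retry=(0,1)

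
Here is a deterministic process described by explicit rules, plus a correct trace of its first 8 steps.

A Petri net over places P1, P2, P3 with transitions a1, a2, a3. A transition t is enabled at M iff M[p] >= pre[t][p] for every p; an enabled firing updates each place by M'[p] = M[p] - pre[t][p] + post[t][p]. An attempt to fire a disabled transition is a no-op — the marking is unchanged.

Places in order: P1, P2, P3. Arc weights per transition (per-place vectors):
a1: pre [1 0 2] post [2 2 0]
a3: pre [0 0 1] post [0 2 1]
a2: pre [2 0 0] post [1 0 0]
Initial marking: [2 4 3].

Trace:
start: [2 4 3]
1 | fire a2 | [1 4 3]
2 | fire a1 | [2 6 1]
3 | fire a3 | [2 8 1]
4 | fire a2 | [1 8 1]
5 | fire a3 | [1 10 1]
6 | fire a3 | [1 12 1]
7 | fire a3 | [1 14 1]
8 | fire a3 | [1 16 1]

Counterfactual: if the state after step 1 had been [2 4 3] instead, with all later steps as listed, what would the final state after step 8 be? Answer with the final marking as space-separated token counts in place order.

2 16 1

state after step 1 := [2 4 3]
2 | fire a1 | [3 6 1]
3 | fire a3 | [3 8 1]
4 | fire a2 | [2 8 1]
5 | fire a3 | [2 10 1]
6 | fire a3 | [2 12 1]
7 | fire a3 | [2 14 1]
8 | fire a3 | [2 16 1]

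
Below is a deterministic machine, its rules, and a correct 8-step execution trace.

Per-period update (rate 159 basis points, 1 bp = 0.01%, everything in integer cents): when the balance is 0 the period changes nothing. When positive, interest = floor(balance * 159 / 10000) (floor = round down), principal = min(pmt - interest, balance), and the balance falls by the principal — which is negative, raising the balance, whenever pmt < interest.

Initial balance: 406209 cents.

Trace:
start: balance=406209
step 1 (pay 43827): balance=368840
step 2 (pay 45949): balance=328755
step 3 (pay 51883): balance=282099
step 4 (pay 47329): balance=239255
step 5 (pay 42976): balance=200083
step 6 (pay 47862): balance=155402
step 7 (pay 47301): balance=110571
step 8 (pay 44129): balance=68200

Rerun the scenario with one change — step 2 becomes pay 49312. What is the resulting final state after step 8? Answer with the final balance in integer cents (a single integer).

64502

(re-executing from step 2 with the substitution; state before step 2: balance=368840)
step 2 (pay 49312): balance=325392
step 3 (pay 51883): balance=278682
step 4 (pay 47329): balance=235784
step 5 (pay 42976): balance=196556
step 6 (pay 47862): balance=151819
step 7 (pay 47301): balance=106931
step 8 (pay 44129): balance=64502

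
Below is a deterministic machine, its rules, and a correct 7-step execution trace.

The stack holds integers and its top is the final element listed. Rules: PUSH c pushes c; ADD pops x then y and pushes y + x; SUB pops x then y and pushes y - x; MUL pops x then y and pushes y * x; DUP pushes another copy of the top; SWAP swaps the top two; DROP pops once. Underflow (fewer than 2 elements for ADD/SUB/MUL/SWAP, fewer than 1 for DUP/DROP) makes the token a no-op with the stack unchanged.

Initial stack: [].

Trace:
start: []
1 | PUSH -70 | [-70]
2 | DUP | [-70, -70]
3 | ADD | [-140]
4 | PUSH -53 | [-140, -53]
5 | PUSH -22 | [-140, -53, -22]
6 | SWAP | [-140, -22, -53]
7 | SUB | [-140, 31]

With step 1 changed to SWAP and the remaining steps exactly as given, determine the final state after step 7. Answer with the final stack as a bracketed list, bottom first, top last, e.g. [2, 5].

(re-executing from step 1 with the substitution; state before step 1: [])
1 | SWAP | []
2 | DUP | []
3 | ADD | []
4 | PUSH -53 | [-53]
5 | PUSH -22 | [-53, -22]
6 | SWAP | [-22, -53]
7 | SUB | [31]

[31]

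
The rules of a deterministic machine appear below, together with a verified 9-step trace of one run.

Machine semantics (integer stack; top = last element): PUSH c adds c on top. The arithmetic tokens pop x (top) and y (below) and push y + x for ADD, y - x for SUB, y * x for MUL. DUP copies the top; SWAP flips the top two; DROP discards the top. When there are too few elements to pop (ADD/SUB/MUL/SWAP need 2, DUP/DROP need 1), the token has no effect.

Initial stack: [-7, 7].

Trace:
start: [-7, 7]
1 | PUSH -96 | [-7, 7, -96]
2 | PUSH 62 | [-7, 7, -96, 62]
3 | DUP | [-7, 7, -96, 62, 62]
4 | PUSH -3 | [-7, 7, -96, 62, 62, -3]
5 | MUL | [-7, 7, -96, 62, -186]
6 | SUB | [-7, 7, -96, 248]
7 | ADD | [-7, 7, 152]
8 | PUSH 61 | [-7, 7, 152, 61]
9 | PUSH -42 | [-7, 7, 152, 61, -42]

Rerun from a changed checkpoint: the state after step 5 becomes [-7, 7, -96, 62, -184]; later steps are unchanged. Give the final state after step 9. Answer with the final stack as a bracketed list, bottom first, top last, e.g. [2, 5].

[-7, 7, 150, 61, -42]

state after step 5 := [-7, 7, -96, 62, -184]
6 | SUB | [-7, 7, -96, 246]
7 | ADD | [-7, 7, 150]
8 | PUSH 61 | [-7, 7, 150, 61]
9 | PUSH -42 | [-7, 7, 150, 61, -42]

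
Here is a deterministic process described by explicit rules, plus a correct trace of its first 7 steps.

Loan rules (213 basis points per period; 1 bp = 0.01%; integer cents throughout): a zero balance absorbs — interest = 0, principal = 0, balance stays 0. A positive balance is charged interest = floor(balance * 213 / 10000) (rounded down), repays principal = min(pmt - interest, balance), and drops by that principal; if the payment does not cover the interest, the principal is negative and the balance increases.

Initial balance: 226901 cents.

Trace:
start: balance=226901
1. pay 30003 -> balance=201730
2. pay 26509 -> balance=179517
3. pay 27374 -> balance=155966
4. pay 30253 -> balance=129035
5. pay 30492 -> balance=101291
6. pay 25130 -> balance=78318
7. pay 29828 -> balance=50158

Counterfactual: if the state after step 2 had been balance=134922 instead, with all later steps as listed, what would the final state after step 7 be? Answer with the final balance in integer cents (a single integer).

state after step 2 := balance=134922
3. pay 27374 -> balance=110421
4. pay 30253 -> balance=82519
5. pay 30492 -> balance=53784
6. pay 25130 -> balance=29799
7. pay 29828 -> balance=605

605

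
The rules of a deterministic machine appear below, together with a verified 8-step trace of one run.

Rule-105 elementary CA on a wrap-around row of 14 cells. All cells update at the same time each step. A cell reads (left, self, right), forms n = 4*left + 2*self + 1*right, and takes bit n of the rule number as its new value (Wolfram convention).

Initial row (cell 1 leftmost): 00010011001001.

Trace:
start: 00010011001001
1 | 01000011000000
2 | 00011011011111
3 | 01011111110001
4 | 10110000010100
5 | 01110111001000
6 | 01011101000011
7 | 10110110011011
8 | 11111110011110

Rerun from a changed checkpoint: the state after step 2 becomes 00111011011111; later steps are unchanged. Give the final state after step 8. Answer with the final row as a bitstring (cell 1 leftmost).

state after step 2 := 00111011011111
3 | 00101111110001
4 | 00011000010100
5 | 11011011001001
6 | 01111111000001
7 | 11000001011100
8 | 11011100110100

11011100110100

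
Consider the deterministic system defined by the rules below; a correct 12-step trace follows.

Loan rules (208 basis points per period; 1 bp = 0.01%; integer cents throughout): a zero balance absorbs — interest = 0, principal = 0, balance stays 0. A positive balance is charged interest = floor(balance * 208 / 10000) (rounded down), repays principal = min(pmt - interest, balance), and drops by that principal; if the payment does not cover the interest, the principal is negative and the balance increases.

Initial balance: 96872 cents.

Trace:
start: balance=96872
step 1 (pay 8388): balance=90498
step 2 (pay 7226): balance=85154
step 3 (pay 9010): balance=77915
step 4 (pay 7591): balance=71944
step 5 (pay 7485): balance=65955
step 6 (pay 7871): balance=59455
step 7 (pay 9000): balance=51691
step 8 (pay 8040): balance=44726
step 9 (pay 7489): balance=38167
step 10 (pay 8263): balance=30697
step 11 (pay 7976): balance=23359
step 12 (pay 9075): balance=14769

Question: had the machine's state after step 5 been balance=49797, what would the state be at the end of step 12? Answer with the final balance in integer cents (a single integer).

state after step 5 := balance=49797
step 6 (pay 7871): balance=42961
step 7 (pay 9000): balance=34854
step 8 (pay 8040): balance=27538
step 9 (pay 7489): balance=20621
step 10 (pay 8263): balance=12786
step 11 (pay 7976): balance=5075
step 12 (pay 9075): balance=0

0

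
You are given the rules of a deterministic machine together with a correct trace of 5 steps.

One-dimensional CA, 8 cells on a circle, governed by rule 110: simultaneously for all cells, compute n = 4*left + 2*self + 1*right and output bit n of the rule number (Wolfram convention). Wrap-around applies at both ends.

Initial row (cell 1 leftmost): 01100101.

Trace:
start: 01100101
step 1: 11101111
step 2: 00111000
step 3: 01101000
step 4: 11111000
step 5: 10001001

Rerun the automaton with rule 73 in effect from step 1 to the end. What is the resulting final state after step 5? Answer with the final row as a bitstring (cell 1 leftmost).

01101111

(re-executing steps 1..5 under rule 73; state before step 1: 01100101)
step 1: 01100000
step 2: 01101111
step 3: 01101001
step 4: 01100000
step 5: 01101111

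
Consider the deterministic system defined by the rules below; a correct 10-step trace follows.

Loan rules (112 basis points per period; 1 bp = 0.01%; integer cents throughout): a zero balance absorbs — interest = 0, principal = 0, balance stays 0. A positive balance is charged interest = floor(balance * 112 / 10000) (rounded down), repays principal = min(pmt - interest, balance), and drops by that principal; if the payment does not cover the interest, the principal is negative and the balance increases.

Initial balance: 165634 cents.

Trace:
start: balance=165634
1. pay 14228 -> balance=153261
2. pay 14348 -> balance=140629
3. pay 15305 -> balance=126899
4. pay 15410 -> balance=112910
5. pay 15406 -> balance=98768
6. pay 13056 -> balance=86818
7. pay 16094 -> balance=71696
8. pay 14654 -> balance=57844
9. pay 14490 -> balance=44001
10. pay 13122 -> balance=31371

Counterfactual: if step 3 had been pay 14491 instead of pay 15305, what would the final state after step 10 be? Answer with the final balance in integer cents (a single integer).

32251

(re-executing from step 3 with the substitution; state before step 3: balance=140629)
3. pay 14491 -> balance=127713
4. pay 15410 -> balance=113733
5. pay 15406 -> balance=99600
6. pay 13056 -> balance=87659
7. pay 16094 -> balance=72546
8. pay 14654 -> balance=58704
9. pay 14490 -> balance=44871
10. pay 13122 -> balance=32251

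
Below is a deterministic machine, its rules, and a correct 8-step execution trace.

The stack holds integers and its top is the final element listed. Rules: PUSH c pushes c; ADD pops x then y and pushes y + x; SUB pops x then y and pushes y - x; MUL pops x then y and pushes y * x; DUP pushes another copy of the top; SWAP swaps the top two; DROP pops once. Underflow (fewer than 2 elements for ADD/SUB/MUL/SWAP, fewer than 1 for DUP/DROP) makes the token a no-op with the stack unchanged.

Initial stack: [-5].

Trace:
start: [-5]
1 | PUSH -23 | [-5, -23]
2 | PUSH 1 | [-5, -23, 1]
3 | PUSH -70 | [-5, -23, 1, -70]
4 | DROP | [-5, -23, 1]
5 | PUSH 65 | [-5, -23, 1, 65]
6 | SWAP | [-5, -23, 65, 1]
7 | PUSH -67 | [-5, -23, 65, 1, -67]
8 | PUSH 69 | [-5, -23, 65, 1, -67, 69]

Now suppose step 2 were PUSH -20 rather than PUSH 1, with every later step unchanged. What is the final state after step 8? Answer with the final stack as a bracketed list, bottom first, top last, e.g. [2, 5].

(re-executing from step 2 with the substitution; state before step 2: [-5, -23])
2 | PUSH -20 | [-5, -23, -20]
3 | PUSH -70 | [-5, -23, -20, -70]
4 | DROP | [-5, -23, -20]
5 | PUSH 65 | [-5, -23, -20, 65]
6 | SWAP | [-5, -23, 65, -20]
7 | PUSH -67 | [-5, -23, 65, -20, -67]
8 | PUSH 69 | [-5, -23, 65, -20, -67, 69]

[-5, -23, 65, -20, -67, 69]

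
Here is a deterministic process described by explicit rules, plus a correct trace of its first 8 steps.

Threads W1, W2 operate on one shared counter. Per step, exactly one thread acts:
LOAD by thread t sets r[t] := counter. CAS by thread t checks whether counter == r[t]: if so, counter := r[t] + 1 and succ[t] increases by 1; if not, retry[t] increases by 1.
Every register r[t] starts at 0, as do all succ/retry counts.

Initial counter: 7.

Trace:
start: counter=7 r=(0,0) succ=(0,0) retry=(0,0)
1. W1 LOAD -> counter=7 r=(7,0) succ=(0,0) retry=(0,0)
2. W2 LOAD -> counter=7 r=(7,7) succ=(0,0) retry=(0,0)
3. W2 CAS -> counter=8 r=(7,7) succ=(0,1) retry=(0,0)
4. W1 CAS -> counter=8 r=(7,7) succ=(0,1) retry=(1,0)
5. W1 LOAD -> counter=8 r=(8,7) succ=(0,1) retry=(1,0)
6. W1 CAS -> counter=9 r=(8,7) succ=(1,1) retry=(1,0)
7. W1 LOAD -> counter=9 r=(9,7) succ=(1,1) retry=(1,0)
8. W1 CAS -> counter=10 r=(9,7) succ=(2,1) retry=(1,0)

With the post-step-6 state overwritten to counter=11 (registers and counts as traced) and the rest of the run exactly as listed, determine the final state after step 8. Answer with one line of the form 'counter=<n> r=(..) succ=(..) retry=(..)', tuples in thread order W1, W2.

state after step 6 := counter=11 r=(8,7) succ=(1,1) retry=(1,0)
7. W1 LOAD -> counter=11 r=(11,7) succ=(1,1) retry=(1,0)
8. W1 CAS -> counter=12 r=(11,7) succ=(2,1) retry=(1,0)

counter=12 r=(11,7) succ=(2,1) retry=(1,0)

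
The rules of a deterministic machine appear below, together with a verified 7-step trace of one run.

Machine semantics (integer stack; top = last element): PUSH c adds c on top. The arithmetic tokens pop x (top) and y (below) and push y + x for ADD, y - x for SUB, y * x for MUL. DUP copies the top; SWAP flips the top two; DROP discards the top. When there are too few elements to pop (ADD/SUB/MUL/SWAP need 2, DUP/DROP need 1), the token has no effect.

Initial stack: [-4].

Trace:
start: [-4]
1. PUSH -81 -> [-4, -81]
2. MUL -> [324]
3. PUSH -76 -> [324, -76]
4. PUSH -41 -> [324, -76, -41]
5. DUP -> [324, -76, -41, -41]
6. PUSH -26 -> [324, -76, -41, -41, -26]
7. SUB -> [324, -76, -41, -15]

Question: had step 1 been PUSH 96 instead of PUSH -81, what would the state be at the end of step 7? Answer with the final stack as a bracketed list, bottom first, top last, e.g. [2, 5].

[-384, -76, -41, -15]

(re-executing from step 1 with the substitution; state before step 1: [-4])
1. PUSH 96 -> [-4, 96]
2. MUL -> [-384]
3. PUSH -76 -> [-384, -76]
4. PUSH -41 -> [-384, -76, -41]
5. DUP -> [-384, -76, -41, -41]
6. PUSH -26 -> [-384, -76, -41, -41, -26]
7. SUB -> [-384, -76, -41, -15]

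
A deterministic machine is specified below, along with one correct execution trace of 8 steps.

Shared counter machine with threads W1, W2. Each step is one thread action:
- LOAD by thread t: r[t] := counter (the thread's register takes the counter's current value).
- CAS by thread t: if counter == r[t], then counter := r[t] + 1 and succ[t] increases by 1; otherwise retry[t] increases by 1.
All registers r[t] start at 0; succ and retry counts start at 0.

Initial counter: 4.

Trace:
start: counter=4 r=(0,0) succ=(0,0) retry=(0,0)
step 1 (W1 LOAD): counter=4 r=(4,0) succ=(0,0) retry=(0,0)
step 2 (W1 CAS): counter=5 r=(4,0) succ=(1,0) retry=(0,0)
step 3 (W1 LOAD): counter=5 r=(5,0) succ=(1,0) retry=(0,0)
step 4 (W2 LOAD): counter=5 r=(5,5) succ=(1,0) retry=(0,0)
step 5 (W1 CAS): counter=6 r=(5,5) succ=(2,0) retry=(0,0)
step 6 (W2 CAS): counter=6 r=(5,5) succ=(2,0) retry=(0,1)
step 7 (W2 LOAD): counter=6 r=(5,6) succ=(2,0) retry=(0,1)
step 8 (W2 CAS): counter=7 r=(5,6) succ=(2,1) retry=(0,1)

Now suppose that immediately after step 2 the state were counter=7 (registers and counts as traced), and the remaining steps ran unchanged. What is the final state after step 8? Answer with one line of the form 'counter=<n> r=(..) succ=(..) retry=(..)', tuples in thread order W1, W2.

state after step 2 := counter=7 r=(4,0) succ=(1,0) retry=(0,0)
step 3 (W1 LOAD): counter=7 r=(7,0) succ=(1,0) retry=(0,0)
step 4 (W2 LOAD): counter=7 r=(7,7) succ=(1,0) retry=(0,0)
step 5 (W1 CAS): counter=8 r=(7,7) succ=(2,0) retry=(0,0)
step 6 (W2 CAS): counter=8 r=(7,7) succ=(2,0) retry=(0,1)
step 7 (W2 LOAD): counter=8 r=(7,8) succ=(2,0) retry=(0,1)
step 8 (W2 CAS): counter=9 r=(7,8) succ=(2,1) retry=(0,1)

counter=9 r=(7,8) succ=(2,1) retry=(0,1)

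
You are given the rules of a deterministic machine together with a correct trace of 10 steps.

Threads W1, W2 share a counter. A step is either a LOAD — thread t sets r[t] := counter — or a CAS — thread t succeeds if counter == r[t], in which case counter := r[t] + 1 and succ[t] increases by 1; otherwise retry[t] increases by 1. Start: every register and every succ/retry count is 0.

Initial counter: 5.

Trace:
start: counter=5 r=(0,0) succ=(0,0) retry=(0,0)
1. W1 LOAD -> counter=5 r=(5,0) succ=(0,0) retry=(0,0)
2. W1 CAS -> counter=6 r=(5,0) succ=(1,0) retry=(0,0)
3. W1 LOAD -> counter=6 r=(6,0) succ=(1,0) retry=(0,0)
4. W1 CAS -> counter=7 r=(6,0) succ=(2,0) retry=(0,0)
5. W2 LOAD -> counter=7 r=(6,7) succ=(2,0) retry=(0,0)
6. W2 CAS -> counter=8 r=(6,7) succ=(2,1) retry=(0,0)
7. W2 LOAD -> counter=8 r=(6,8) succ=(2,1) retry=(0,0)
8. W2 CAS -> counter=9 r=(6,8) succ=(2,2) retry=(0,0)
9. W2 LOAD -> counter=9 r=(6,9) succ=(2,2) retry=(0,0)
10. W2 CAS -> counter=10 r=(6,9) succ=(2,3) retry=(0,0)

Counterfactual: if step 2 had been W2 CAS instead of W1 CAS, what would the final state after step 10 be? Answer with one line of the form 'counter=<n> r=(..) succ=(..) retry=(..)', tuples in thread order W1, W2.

(re-executing from step 2 with the substitution; state before step 2: counter=5 r=(5,0) succ=(0,0) retry=(0,0))
2. W2 CAS -> counter=5 r=(5,0) succ=(0,0) retry=(0,1)
3. W1 LOAD -> counter=5 r=(5,0) succ=(0,0) retry=(0,1)
4. W1 CAS -> counter=6 r=(5,0) succ=(1,0) retry=(0,1)
5. W2 LOAD -> counter=6 r=(5,6) succ=(1,0) retry=(0,1)
6. W2 CAS -> counter=7 r=(5,6) succ=(1,1) retry=(0,1)
7. W2 LOAD -> counter=7 r=(5,7) succ=(1,1) retry=(0,1)
8. W2 CAS -> counter=8 r=(5,7) succ=(1,2) retry=(0,1)
9. W2 LOAD -> counter=8 r=(5,8) succ=(1,2) retry=(0,1)
10. W2 CAS -> counter=9 r=(5,8) succ=(1,3) retry=(0,1)

counter=9 r=(5,8) succ=(1,3) retry=(0,1)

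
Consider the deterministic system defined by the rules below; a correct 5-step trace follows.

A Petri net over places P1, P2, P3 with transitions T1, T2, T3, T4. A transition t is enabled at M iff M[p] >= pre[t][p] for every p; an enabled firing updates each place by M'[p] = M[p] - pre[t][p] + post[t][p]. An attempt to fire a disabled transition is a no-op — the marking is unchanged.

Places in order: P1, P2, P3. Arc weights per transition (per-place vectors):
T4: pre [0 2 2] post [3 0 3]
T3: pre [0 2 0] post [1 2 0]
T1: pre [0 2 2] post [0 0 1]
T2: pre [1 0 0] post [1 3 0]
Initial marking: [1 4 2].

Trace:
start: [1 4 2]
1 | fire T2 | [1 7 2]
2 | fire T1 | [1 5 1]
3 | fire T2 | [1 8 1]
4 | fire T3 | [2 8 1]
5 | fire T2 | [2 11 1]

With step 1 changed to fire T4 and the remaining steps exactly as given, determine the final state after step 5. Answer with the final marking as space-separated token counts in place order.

(re-executing from step 1 with the substitution; state before step 1: [1 4 2])
1 | fire T4 | [4 2 3]
2 | fire T1 | [4 0 2]
3 | fire T2 | [4 3 2]
4 | fire T3 | [5 3 2]
5 | fire T2 | [5 6 2]

5 6 2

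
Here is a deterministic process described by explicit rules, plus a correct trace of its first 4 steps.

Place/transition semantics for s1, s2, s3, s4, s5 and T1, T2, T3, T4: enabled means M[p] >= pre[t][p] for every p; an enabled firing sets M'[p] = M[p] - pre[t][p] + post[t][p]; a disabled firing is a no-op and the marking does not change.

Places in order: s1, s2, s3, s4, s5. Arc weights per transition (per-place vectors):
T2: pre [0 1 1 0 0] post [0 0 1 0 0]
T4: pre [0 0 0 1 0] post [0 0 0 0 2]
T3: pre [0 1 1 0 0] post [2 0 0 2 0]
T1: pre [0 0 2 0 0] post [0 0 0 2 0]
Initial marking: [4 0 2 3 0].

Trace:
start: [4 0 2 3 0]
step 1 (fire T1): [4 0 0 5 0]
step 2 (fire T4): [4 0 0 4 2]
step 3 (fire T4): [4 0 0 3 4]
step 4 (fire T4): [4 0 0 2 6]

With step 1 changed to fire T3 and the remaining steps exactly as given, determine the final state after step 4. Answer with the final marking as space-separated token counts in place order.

4 0 2 0 6

(re-executing from step 1 with the substitution; state before step 1: [4 0 2 3 0])
step 1 (fire T3): [4 0 2 3 0]
step 2 (fire T4): [4 0 2 2 2]
step 3 (fire T4): [4 0 2 1 4]
step 4 (fire T4): [4 0 2 0 6]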